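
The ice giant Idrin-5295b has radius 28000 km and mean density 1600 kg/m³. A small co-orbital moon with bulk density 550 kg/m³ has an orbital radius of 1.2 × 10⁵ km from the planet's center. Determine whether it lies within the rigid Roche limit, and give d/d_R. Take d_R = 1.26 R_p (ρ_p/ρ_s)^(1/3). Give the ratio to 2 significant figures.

d_R = 1.26 × (28000 km) × (1600/550)^(1/3) = 50360 km
d/d_R = (1.2 × 10⁵) / (50360) = 2.4
Since d/d_R > 1, the body is outside the Roche limit.

outside; d/d_R ≈ 2.4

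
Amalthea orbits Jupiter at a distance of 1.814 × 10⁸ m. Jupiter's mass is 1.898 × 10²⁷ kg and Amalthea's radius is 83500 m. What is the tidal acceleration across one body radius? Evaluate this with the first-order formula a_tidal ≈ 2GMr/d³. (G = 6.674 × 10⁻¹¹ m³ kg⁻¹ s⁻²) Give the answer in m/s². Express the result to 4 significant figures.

3.544 × 10⁻³ m/s²

The tidal stretch is the gradient of GM/d² times the body's extent r, hence the 1/d³ dependence.
Δg = 2GMr/d³
   = 2 × (6.674 × 10⁻¹¹) × (1.898 × 10²⁷) × (83500) / (1.814 × 10⁸)³
   = 3.544 × 10⁻³ m/s²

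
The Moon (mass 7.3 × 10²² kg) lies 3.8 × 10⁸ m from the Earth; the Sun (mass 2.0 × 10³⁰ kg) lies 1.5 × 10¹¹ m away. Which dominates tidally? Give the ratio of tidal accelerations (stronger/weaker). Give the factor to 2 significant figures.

Compare M/d³ for the two perturbers:
The Moon: (7.3 × 10²²) / (3.8 × 10⁸)³ = 1.330 × 10⁻³
The Sun: (2.0 × 10³⁰) / (1.5 × 10¹¹)³ = 5.926 × 10⁻⁴
Ratio (larger/smaller) = 2.2

The Moon, by a factor of ≈ 2.2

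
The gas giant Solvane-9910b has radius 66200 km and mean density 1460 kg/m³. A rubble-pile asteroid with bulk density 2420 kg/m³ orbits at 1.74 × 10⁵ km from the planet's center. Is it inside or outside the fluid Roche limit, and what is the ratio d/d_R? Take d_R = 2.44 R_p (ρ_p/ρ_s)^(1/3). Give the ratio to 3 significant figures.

outside; d/d_R ≈ 1.27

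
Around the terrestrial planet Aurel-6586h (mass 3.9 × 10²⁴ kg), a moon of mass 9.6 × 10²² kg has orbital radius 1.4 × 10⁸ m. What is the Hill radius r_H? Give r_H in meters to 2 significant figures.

2.8 × 10⁷ m

r_H ≈ a (m/3M)^(1/3)
    = (1.4 × 10⁸) × (9.6 × 10²² / (3 × 3.9 × 10²⁴))^(1/3)
    = 2.8 × 10⁷ m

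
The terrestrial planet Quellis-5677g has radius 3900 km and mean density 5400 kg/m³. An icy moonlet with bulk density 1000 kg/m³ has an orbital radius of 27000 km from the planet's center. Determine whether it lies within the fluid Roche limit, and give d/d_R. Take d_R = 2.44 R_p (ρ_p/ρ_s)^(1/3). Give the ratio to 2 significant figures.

outside; d/d_R ≈ 1.6

d_R = 2.44 × (3900 km) × (5400/1000)^(1/3) = 16690 km
d/d_R = (27000) / (16690) = 1.6
Since d/d_R > 1, the body is outside the Roche limit.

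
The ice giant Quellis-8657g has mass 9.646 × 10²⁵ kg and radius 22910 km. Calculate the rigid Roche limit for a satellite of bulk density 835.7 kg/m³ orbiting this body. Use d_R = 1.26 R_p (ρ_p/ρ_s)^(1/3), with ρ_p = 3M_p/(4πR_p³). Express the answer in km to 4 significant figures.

ρ_p = 3M_p/(4πR_p³) = 3 × (9.646 × 10²⁵) / (4π × (2.291 × 10⁷ m)³) = 1915 kg/m³
d_R = 1.26 × 22910 km × (1915/835.7)^(1/3)
    = 38060 km

38060 km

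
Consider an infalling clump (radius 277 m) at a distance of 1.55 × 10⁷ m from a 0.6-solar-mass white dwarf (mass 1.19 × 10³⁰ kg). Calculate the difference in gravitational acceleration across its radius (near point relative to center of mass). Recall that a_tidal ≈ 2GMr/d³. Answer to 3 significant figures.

Δa = 2GMr/d³
   = 2 × (6.674 × 10⁻¹¹) × (1.19 × 10³⁰) × (277) / (1.55 × 10⁷)³
   = 1.18 × 10¹ m/s²

1.18 × 10¹ m/s²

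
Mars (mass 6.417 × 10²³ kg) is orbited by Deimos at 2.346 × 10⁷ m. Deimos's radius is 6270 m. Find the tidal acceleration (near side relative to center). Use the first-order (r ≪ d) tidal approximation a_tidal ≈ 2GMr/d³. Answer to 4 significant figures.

4.159 × 10⁻⁵ m/s²

Δg = 2GMr/d³
   = 2 × (6.674 × 10⁻¹¹) × (6.417 × 10²³) × (6270) / (2.346 × 10⁷)³
   = 4.159 × 10⁻⁵ m/s²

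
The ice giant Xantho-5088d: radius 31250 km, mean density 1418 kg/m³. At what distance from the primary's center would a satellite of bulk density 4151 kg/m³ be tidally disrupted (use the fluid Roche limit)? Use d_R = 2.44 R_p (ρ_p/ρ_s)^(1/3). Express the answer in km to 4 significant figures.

53300 km

d_R = 2.44 × 31250 km × (1418/4151)^(1/3)
    = 53300 km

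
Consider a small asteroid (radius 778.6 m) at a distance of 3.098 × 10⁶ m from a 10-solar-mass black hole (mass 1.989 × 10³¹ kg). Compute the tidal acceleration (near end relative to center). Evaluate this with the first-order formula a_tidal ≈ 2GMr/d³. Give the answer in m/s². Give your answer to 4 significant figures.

6.952 × 10⁴ m/s²

Δg = 2GMr/d³
   = 2 × (6.674 × 10⁻¹¹) × (1.989 × 10³¹) × (778.6) / (3.098 × 10⁶)³
   = 6.952 × 10⁴ m/s²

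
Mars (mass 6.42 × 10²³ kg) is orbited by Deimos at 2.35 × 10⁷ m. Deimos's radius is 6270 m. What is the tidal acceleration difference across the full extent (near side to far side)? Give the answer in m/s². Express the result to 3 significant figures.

8.28 × 10⁻⁵ m/s²

The field gradient is 2GM/d³; across the full diameter 2r the difference is 4GMr/d³.
Δg = 4GMr/d³
   = 4 × (6.674 × 10⁻¹¹) × (6.42 × 10²³) × (6270) / (2.35 × 10⁷)³
   = 8.28 × 10⁻⁵ m/s²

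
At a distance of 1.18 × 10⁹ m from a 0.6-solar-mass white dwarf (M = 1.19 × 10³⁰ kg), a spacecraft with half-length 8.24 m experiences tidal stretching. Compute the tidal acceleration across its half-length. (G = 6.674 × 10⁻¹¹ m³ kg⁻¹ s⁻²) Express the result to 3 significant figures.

Differencing GM/(d−r)² and GM/d² to first order in r/d gives 2GMr/d³.
Δa = 2GMr/d³
   = 2 × (6.674 × 10⁻¹¹) × (1.19 × 10³⁰) × (8.24) / (1.18 × 10⁹)³
   = 7.97 × 10⁻⁷ m/s²

7.97 × 10⁻⁷ m/s²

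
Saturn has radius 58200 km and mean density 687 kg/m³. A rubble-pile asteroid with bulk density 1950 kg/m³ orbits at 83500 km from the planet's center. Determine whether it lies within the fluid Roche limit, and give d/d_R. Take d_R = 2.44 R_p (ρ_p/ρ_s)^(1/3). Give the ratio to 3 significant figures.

inside; d/d_R ≈ 0.833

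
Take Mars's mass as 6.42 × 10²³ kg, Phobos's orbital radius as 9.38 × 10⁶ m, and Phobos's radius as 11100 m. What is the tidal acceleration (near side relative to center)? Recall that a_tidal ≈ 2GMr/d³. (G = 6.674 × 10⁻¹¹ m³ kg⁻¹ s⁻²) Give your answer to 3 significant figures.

1.15 × 10⁻³ m/s²

Δg = 2GMr/d³
   = 2 × (6.674 × 10⁻¹¹) × (6.42 × 10²³) × (11100) / (9.38 × 10⁶)³
   = 1.15 × 10⁻³ m/s²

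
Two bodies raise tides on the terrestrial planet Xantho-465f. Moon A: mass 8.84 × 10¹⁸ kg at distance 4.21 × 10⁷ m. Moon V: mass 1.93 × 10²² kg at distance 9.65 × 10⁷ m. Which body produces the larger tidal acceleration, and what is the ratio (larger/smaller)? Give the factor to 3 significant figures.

Moon V, by a factor of ≈ 181

Compare M/d³ for the two perturbers:
Moon A: (8.84 × 10¹⁸) / (4.21 × 10⁷)³ = 1.185 × 10⁻⁴
Moon V: (1.93 × 10²²) / (9.65 × 10⁷)³ = 2.148 × 10⁻²
Ratio (larger/smaller) = 181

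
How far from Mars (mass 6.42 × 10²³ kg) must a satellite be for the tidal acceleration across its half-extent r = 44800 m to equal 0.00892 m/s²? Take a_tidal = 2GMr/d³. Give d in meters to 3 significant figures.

7.55 × 10⁶ m

2GMr/d³ = a_tidal  ⇒  d = (2GMr / a_tidal)^(1/3)
d = (2 × 6.674×10⁻¹¹ × (6.42 × 10²³) × (44800) / (0.00892))^(1/3)
  = 7.55 × 10⁶ m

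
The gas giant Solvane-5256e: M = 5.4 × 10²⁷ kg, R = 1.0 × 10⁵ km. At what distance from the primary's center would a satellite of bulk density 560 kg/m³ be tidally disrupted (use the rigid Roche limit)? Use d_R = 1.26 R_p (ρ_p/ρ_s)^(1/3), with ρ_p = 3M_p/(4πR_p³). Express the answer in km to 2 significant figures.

1.7 × 10⁵ km

ρ_p = 3M_p/(4πR_p³) = 3 × (5.4 × 10²⁷) / (4π × (1.0 × 10⁸ m)³) = 1300 kg/m³
d_R = 1.26 × 1.0 × 10⁵ km × (1300/560)^(1/3)
    = 1.7 × 10⁵ km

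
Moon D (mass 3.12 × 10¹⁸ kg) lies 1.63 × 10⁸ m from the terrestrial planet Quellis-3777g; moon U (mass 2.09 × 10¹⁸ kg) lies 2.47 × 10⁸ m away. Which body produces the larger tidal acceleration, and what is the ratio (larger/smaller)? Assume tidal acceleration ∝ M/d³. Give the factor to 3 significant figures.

Tidal acceleration ∝ M/d³, so compare M/d³ for each.
Moon D: (3.12 × 10¹⁸) / (1.63 × 10⁸)³ = 7.204 × 10⁻⁷
Moon U: (2.09 × 10¹⁸) / (2.47 × 10⁸)³ = 1.387 × 10⁻⁷
Ratio (larger/smaller) = 5.19

Moon D, by a factor of ≈ 5.19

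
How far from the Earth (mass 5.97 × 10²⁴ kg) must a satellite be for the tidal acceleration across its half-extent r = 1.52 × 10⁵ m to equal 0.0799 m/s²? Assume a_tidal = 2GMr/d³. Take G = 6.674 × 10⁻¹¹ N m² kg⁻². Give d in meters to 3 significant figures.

1.15 × 10⁷ m

2GMr/d³ = a_tidal  ⇒  d = (2GMr / a_tidal)^(1/3)
d = (2 × 6.674×10⁻¹¹ × (5.97 × 10²⁴) × (1.52 × 10⁵) / (0.0799))^(1/3)
  = 1.15 × 10⁷ m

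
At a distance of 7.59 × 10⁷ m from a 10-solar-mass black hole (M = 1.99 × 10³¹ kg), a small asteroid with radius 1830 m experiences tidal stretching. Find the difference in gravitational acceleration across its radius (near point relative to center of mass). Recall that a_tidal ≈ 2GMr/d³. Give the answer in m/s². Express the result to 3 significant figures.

Δa = 2GMr/d³
   = 2 × (6.674 × 10⁻¹¹) × (1.99 × 10³¹) × (1830) / (7.59 × 10⁷)³
   = 1.11 × 10¹ m/s²

1.11 × 10¹ m/s²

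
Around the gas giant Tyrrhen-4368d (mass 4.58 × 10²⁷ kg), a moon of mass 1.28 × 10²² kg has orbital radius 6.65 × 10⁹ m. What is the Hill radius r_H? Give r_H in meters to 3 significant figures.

r_H ≈ a (m/3M)^(1/3)
    = (6.65 × 10⁹) × (1.28 × 10²² / (3 × 4.58 × 10²⁷))^(1/3)
    = 6.49 × 10⁷ m

6.49 × 10⁷ m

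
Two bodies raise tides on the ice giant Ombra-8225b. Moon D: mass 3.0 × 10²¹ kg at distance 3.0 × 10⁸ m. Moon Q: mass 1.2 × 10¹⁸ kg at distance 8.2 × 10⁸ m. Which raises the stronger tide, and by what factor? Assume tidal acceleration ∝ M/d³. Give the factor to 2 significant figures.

Moon D, by a factor of ≈ 51000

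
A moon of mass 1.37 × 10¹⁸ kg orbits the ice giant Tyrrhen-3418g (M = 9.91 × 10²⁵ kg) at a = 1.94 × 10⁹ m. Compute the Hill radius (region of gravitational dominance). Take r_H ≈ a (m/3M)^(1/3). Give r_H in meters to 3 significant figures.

r_H ≈ a (m/3M)^(1/3)
    = (1.94 × 10⁹) × (1.37 × 10¹⁸ / (3 × 9.91 × 10²⁵))^(1/3)
    = 3.23 × 10⁶ m

3.23 × 10⁶ m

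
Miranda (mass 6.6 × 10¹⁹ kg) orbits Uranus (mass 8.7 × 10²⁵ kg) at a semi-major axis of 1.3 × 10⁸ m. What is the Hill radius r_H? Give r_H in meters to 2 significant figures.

r_H ≈ a (m/3M)^(1/3)
    = (1.3 × 10⁸) × (6.6 × 10¹⁹ / (3 × 8.7 × 10²⁵))^(1/3)
    = 8.2 × 10⁵ m

8.2 × 10⁵ m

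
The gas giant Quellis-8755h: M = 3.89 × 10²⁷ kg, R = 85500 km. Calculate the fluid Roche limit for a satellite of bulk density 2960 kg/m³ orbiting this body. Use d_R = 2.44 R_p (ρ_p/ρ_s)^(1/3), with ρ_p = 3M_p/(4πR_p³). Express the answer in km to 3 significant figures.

1.66 × 10⁵ km

ρ_p = 3M_p/(4πR_p³) = 3 × (3.89 × 10²⁷) / (4π × (8.55 × 10⁷ m)³) = 1490 kg/m³
d_R = 2.44 × 85500 km × (1490/2960)^(1/3)
    = 1.66 × 10⁵ km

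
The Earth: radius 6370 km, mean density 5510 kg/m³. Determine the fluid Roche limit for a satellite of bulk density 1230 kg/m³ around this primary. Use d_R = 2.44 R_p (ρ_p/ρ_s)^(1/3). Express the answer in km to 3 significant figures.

25600 km

d_R = 2.44 × 6370 km × (5510/1230)^(1/3)
    = 25600 km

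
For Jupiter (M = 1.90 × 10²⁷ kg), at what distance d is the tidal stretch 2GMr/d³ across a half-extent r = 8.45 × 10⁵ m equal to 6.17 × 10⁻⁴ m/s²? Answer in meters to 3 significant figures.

7.03 × 10⁸ m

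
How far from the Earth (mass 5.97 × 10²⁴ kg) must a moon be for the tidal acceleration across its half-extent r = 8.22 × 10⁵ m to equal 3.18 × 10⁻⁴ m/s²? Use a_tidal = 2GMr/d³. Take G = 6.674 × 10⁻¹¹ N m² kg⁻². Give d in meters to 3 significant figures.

1.27 × 10⁸ m

2GMr/d³ = a_tidal  ⇒  d = (2GMr / a_tidal)^(1/3)
d = (2 × 6.674×10⁻¹¹ × (5.97 × 10²⁴) × (8.22 × 10⁵) / (3.18 × 10⁻⁴))^(1/3)
  = 1.27 × 10⁸ m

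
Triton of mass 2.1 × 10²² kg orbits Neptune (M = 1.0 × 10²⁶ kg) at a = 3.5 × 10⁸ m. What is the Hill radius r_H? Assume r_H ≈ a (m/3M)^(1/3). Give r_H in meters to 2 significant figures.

r_H ≈ a (m/3M)^(1/3)
    = (3.5 × 10⁸) × (2.1 × 10²² / (3 × 1.0 × 10²⁶))^(1/3)
    = 1.4 × 10⁷ m

1.4 × 10⁷ m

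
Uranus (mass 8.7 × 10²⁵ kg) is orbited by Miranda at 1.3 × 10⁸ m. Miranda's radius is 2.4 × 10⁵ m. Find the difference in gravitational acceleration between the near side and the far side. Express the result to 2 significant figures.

2.5 × 10⁻³ m/s²

Δa = 4GMr/d³
   = 4 × (6.674 × 10⁻¹¹) × (8.7 × 10²⁵) × (2.4 × 10⁵) / (1.3 × 10⁸)³
   = 2.5 × 10⁻³ m/s²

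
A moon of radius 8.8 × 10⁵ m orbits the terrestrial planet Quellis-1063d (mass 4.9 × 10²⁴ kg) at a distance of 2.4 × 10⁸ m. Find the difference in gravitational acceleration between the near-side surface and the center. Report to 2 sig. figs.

4.2 × 10⁻⁵ m/s²

Δa = 2GMr/d³
   = 2 × (6.674 × 10⁻¹¹) × (4.9 × 10²⁴) × (8.8 × 10⁵) / (2.4 × 10⁸)³
   = 4.2 × 10⁻⁵ m/s²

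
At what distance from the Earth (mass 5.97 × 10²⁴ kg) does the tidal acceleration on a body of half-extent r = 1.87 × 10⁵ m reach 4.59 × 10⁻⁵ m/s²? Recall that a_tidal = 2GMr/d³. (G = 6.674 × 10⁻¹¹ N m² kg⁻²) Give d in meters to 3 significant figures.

2GMr/d³ = a_tidal  ⇒  d = (2GMr / a_tidal)^(1/3)
d = (2 × 6.674×10⁻¹¹ × (5.97 × 10²⁴) × (1.87 × 10⁵) / (4.59 × 10⁻⁵))^(1/3)
  = 1.48 × 10⁸ m

1.48 × 10⁸ m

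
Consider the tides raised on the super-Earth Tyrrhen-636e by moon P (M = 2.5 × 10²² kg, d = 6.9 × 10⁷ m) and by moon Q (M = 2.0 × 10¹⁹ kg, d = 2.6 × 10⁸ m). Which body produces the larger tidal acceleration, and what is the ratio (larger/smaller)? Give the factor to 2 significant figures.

Moon P, by a factor of ≈ 67000

Compare M/d³ for the two perturbers:
Moon P: (2.5 × 10²²) / (6.9 × 10⁷)³ = 7.610 × 10⁻²
Moon Q: (2.0 × 10¹⁹) / (2.6 × 10⁸)³ = 1.138 × 10⁻⁶
Ratio (larger/smaller) = 67000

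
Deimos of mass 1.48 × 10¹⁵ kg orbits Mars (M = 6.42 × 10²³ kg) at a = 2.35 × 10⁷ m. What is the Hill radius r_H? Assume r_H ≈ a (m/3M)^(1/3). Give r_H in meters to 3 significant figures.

2.15 × 10⁴ m

r_H ≈ a (m/3M)^(1/3)
    = (2.35 × 10⁷) × (1.48 × 10¹⁵ / (3 × 6.42 × 10²³))^(1/3)
    = 2.15 × 10⁴ m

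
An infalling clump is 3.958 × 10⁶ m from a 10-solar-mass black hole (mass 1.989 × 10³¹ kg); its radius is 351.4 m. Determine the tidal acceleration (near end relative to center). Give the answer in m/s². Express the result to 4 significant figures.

Δa = 2GMr/d³
   = 2 × (6.674 × 10⁻¹¹) × (1.989 × 10³¹) × (351.4) / (3.958 × 10⁶)³
   = 1.505 × 10⁴ m/s²

1.505 × 10⁴ m/s²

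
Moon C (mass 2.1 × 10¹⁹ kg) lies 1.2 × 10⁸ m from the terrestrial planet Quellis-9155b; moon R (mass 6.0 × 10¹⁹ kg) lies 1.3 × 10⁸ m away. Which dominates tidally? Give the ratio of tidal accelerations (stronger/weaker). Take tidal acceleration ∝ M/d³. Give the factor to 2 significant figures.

Moon R, by a factor of ≈ 2.2

Compare M/d³ for the two perturbers:
Moon C: (2.1 × 10¹⁹) / (1.2 × 10⁸)³ = 1.215 × 10⁻⁵
Moon R: (6.0 × 10¹⁹) / (1.3 × 10⁸)³ = 2.731 × 10⁻⁵
Ratio (larger/smaller) = 2.2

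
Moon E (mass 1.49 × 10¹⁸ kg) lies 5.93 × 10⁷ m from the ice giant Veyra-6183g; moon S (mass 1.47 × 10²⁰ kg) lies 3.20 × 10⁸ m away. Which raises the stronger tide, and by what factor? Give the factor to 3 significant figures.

Tidal stretch scales as M/d³; compute that for each body.
Moon E: (1.49 × 10¹⁸) / (5.93 × 10⁷)³ = 7.145 × 10⁻⁶
Moon S: (1.47 × 10²⁰) / (3.20 × 10⁸)³ = 4.486 × 10⁻⁶
Ratio (larger/smaller) = 1.59

Moon E, by a factor of ≈ 1.59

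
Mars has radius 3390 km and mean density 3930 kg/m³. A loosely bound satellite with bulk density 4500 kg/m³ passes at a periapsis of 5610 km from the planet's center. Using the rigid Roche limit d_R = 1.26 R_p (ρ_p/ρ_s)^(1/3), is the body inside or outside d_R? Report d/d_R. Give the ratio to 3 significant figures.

outside; d/d_R ≈ 1.37

d_R = 1.26 × (3390 km) × (3930/4500)^(1/3) = 4083 km
d/d_R = (5610) / (4083) = 1.37
Since d/d_R > 1, the body is outside the Roche limit.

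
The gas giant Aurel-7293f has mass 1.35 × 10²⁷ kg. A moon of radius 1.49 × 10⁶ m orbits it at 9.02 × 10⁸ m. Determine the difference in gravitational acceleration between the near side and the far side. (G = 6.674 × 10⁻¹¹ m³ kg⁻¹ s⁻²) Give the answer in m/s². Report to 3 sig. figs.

a_tidal = 4GMr/d³
        = 4 × (6.674 × 10⁻¹¹) × (1.35 × 10²⁷) × (1.49 × 10⁶) / (9.02 × 10⁸)³
        = 7.32 × 10⁻⁴ m/s²

7.32 × 10⁻⁴ m/s²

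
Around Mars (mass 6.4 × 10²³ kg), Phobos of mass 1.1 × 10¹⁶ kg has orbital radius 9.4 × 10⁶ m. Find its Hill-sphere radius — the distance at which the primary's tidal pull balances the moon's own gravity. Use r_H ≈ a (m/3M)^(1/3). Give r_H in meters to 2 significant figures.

r_H ≈ a (m/3M)^(1/3)
    = (9.4 × 10⁶) × (1.1 × 10¹⁶ / (3 × 6.4 × 10²³))^(1/3)
    = 1.7 × 10⁴ m

1.7 × 10⁴ m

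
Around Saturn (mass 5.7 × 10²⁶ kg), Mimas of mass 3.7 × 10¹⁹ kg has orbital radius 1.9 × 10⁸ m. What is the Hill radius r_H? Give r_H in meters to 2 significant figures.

r_H ≈ a (m/3M)^(1/3)
    = (1.9 × 10⁸) × (3.7 × 10¹⁹ / (3 × 5.7 × 10²⁶))^(1/3)
    = 5.3 × 10⁵ m

5.3 × 10⁵ m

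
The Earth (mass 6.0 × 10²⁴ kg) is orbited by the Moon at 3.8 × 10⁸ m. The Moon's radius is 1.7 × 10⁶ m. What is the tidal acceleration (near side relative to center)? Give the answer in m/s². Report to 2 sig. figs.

Differencing GM/(d−r)² and GM/d² to first order in r/d gives 2GMr/d³.
Δa = 2GMr/d³
   = 2 × (6.674 × 10⁻¹¹) × (6.0 × 10²⁴) × (1.7 × 10⁶) / (3.8 × 10⁸)³
   = 2.5 × 10⁻⁵ m/s²

2.5 × 10⁻⁵ m/s²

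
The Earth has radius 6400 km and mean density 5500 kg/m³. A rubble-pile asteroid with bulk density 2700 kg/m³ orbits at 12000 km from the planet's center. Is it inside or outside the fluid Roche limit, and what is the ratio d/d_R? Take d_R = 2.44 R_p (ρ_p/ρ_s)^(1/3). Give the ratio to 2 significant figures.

d_R = 2.44 × (6400 km) × (5500/2700)^(1/3) = 19800 km
d/d_R = (12000) / (19800) = 0.61
Since d/d_R < 1, the body is inside the Roche limit.

inside; d/d_R ≈ 0.61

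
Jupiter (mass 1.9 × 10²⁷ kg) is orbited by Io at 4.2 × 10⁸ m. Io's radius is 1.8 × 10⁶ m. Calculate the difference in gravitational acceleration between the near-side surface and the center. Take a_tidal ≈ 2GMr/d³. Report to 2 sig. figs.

6.2 × 10⁻³ m/s²

Since r ≪ d, expand the inverse-square field across one radius to get the leading 2GMr/d³ term.
a_tidal = 2GMr/d³
        = 2 × (6.674 × 10⁻¹¹) × (1.9 × 10²⁷) × (1.8 × 10⁶) / (4.2 × 10⁸)³
        = 6.2 × 10⁻³ m/s²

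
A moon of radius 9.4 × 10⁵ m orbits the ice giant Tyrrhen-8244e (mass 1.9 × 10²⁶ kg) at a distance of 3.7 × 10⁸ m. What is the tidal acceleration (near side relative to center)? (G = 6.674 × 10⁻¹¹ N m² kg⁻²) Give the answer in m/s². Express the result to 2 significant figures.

4.7 × 10⁻⁴ m/s²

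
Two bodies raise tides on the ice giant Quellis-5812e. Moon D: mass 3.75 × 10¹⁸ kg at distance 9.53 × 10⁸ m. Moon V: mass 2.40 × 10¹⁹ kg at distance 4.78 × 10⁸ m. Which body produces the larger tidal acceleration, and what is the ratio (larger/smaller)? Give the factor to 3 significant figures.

The tide-raising term goes as M/d³ (the gradient of a 1/d² field).
Moon D: (3.75 × 10¹⁸) / (9.53 × 10⁸)³ = 4.333 × 10⁻⁹
Moon V: (2.40 × 10¹⁹) / (4.78 × 10⁸)³ = 2.197 × 10⁻⁷
Ratio (larger/smaller) = 50.7

Moon V, by a factor of ≈ 50.7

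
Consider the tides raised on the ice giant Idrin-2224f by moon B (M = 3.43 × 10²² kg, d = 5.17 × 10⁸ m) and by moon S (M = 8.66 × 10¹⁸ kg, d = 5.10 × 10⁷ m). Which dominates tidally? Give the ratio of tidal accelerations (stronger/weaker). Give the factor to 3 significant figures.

Moon B, by a factor of ≈ 3.80

Tidal stretch scales as M/d³; compute that for each body.
Moon B: (3.43 × 10²²) / (5.17 × 10⁸)³ = 2.482 × 10⁻⁴
Moon S: (8.66 × 10¹⁸) / (5.10 × 10⁷)³ = 6.528 × 10⁻⁵
Ratio (larger/smaller) = 3.80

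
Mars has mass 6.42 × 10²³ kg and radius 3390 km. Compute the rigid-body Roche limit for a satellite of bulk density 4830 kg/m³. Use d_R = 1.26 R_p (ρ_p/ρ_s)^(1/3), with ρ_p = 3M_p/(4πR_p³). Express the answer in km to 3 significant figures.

3990 km

ρ_p = 3M_p/(4πR_p³) = 3 × (6.42 × 10²³) / (4π × (3.39 × 10⁶ m)³) = 3930 kg/m³
d_R = 1.26 × 3390 km × (3930/4830)^(1/3)
    = 3990 km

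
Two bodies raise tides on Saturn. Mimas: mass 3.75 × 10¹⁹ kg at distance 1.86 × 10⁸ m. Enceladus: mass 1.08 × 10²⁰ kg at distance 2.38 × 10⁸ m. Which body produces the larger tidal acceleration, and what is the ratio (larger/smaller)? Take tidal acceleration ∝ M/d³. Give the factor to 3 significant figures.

Enceladus, by a factor of ≈ 1.37

Compare M/d³ for the two perturbers:
Mimas: (3.75 × 10¹⁹) / (1.86 × 10⁸)³ = 5.828 × 10⁻⁶
Enceladus: (1.08 × 10²⁰) / (2.38 × 10⁸)³ = 8.011 × 10⁻⁶
Ratio (larger/smaller) = 1.37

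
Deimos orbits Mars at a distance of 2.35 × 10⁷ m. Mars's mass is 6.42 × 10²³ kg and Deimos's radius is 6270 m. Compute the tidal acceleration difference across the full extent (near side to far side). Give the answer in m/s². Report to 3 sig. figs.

8.28 × 10⁻⁵ m/s²

Differencing GM/(d−r)² and GM/(d+r)² to first order in r/d gives 4GMr/d³.
Δg = 4GMr/d³
   = 4 × (6.674 × 10⁻¹¹) × (6.42 × 10²³) × (6270) / (2.35 × 10⁷)³
   = 8.28 × 10⁻⁵ m/s²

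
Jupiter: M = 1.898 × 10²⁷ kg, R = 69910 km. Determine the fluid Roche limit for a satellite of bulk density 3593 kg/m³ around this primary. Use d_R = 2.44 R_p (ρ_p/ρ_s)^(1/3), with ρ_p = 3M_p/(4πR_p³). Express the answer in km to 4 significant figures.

ρ_p = 3M_p/(4πR_p³) = 3 × (1.898 × 10²⁷) / (4π × (6.991 × 10⁷ m)³) = 1326 kg/m³
d_R = 2.44 × 69910 km × (1326/3593)^(1/3)
    = 1.224 × 10⁵ km

1.224 × 10⁵ km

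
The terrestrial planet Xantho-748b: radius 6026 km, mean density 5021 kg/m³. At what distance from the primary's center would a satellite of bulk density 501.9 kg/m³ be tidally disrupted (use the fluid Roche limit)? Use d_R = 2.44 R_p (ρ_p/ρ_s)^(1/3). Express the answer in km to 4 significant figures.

31680 km

d_R = 2.44 × 6026 km × (5021/501.9)^(1/3)
    = 31680 km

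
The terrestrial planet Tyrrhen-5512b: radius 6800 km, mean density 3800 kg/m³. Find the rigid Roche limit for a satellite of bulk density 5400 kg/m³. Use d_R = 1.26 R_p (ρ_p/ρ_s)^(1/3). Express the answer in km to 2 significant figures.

7600 km

d_R = 1.26 × 6800 km × (3800/5400)^(1/3)
    = 7600 km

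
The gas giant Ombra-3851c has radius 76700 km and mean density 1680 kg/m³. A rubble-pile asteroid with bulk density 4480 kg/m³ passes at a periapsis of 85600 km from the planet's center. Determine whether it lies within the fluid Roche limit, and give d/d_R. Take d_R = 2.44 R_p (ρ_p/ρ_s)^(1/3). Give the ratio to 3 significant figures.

inside; d/d_R ≈ 0.634

d_R = 2.44 × (76700 km) × (1680/4480)^(1/3) = 1.350 × 10⁵ km
d/d_R = (85600) / (1.350 × 10⁵) = 0.634
Since d/d_R < 1, the body is inside the Roche limit.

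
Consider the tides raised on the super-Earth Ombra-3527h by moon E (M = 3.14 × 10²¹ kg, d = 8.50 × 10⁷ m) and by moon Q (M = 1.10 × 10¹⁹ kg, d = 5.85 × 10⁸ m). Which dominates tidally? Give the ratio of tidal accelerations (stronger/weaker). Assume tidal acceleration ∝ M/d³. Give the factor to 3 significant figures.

Moon E, by a factor of ≈ 93100

Tidal acceleration ∝ M/d³, so compare M/d³ for each.
Moon E: (3.14 × 10²¹) / (8.50 × 10⁷)³ = 5.113 × 10⁻³
Moon Q: (1.10 × 10¹⁹) / (5.85 × 10⁸)³ = 5.494 × 10⁻⁸
Ratio (larger/smaller) = 93100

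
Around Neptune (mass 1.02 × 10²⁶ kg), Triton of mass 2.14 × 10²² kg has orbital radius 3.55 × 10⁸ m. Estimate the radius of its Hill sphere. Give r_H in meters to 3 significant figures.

r_H ≈ a (m/3M)^(1/3)
    = (3.55 × 10⁸) × (2.14 × 10²² / (3 × 1.02 × 10²⁶))^(1/3)
    = 1.46 × 10⁷ m

1.46 × 10⁷ m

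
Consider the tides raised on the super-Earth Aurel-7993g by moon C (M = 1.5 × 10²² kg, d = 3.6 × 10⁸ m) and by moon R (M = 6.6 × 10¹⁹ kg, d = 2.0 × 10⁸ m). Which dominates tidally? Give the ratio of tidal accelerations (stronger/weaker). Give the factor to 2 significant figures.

Moon C, by a factor of ≈ 39

Tidal acceleration ∝ M/d³, so compare M/d³ for each.
Moon C: (1.5 × 10²²) / (3.6 × 10⁸)³ = 3.215 × 10⁻⁴
Moon R: (6.6 × 10¹⁹) / (2.0 × 10⁸)³ = 8.250 × 10⁻⁶
Ratio (larger/smaller) = 39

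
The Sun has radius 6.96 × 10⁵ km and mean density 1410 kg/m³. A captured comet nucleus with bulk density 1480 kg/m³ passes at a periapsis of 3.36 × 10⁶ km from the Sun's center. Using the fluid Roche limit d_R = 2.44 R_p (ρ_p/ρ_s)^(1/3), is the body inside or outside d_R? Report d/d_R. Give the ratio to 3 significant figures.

outside; d/d_R ≈ 2.01

d_R = 2.44 × (6.96 × 10⁵ km) × (1410/1480)^(1/3) = 1.671 × 10⁶ km
d/d_R = (3.36 × 10⁶) / (1.671 × 10⁶) = 2.01
Since d/d_R > 1, the body is outside the Roche limit.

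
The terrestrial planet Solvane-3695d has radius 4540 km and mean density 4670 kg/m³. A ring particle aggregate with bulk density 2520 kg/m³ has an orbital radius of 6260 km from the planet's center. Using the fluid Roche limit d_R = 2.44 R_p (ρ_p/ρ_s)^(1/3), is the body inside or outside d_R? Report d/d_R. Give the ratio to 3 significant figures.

d_R = 2.44 × (4540 km) × (4670/2520)^(1/3) = 13610 km
d/d_R = (6260) / (13610) = 0.460
Since d/d_R < 1, the body is inside the Roche limit.

inside; d/d_R ≈ 0.460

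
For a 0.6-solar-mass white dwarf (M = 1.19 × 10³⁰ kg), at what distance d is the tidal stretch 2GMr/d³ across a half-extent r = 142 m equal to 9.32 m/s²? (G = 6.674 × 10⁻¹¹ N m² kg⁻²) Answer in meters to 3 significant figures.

2GMr/d³ = a_tidal  ⇒  d = (2GMr / a_tidal)^(1/3)
d = (2 × 6.674×10⁻¹¹ × (1.19 × 10³⁰) × (142) / (9.32))^(1/3)
  = 1.34 × 10⁷ m

1.34 × 10⁷ m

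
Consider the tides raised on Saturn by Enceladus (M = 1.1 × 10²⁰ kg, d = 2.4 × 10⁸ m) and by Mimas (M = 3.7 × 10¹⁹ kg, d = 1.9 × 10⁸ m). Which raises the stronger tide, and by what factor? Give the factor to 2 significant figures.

Tidal acceleration ∝ M/d³, so compare M/d³ for each.
Enceladus: (1.1 × 10²⁰) / (2.4 × 10⁸)³ = 7.957 × 10⁻⁶
Mimas: (3.7 × 10¹⁹) / (1.9 × 10⁸)³ = 5.394 × 10⁻⁶
Ratio (larger/smaller) = 1.5

Enceladus, by a factor of ≈ 1.5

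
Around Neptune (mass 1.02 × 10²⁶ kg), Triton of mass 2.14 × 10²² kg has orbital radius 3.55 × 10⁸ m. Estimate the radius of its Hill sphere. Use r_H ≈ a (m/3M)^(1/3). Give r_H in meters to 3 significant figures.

1.46 × 10⁷ m

r_H ≈ a (m/3M)^(1/3)
    = (3.55 × 10⁸) × (2.14 × 10²² / (3 × 1.02 × 10²⁶))^(1/3)
    = 1.46 × 10⁷ m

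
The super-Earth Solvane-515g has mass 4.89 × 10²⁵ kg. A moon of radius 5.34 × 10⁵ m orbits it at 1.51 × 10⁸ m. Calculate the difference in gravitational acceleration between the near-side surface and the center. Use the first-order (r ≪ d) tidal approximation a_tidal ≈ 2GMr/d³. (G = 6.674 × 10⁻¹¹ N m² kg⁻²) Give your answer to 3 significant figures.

1.01 × 10⁻³ m/s²

Δg = 2GMr/d³
   = 2 × (6.674 × 10⁻¹¹) × (4.89 × 10²⁵) × (5.34 × 10⁵) / (1.51 × 10⁸)³
   = 1.01 × 10⁻³ m/s²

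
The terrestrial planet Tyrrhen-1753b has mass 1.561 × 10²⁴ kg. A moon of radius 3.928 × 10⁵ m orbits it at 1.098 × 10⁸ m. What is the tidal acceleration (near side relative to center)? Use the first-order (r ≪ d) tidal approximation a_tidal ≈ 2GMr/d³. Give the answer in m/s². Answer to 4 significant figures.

6.183 × 10⁻⁵ m/s²

a_tidal = 2GMr/d³
        = 2 × (6.674 × 10⁻¹¹) × (1.561 × 10²⁴) × (3.928 × 10⁵) / (1.098 × 10⁸)³
        = 6.183 × 10⁻⁵ m/s²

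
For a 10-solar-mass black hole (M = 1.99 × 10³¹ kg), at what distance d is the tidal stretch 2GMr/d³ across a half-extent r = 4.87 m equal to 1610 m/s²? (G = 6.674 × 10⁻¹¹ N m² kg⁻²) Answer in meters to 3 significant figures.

2.00 × 10⁶ m

2GMr/d³ = a_tidal  ⇒  d = (2GMr / a_tidal)^(1/3)
d = (2 × 6.674×10⁻¹¹ × (1.99 × 10³¹) × (4.87) / (1610))^(1/3)
  = 2.00 × 10⁶ m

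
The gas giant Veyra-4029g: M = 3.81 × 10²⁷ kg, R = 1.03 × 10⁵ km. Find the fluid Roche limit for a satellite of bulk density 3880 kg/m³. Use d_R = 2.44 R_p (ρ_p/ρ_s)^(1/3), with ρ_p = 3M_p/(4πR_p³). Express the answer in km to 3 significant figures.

1.50 × 10⁵ km

ρ_p = 3M_p/(4πR_p³) = 3 × (3.81 × 10²⁷) / (4π × (1.03 × 10⁸ m)³) = 832 kg/m³
d_R = 2.44 × 1.03 × 10⁵ km × (832/3880)^(1/3)
    = 1.50 × 10⁵ km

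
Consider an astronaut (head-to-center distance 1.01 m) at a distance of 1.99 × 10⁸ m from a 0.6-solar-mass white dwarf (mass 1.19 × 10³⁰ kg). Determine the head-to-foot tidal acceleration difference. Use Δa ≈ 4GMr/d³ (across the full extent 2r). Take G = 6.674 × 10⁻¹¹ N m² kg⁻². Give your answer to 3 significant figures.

4.07 × 10⁻⁵ m/s²

a_tidal = 4GMr/d³
        = 4 × (6.674 × 10⁻¹¹) × (1.19 × 10³⁰) × (1.01) / (1.99 × 10⁸)³
        = 4.07 × 10⁻⁵ m/s²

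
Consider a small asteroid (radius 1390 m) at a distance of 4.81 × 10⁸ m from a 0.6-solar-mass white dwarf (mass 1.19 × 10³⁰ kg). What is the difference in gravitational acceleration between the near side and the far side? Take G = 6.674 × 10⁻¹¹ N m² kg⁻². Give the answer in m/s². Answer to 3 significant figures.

3.97 × 10⁻³ m/s²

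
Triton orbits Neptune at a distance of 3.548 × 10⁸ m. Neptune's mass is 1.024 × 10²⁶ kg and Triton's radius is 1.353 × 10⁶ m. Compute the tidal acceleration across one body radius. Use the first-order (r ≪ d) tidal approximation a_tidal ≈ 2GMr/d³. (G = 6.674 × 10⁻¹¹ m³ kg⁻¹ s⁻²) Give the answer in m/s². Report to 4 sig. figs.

The tidal stretch is the gradient of GM/d² times the body's extent r, hence the 1/d³ dependence.
a_tidal = 2GMr/d³
        = 2 × (6.674 × 10⁻¹¹) × (1.024 × 10²⁶) × (1.353 × 10⁶) / (3.548 × 10⁸)³
        = 4.141 × 10⁻⁴ m/s²

4.141 × 10⁻⁴ m/s²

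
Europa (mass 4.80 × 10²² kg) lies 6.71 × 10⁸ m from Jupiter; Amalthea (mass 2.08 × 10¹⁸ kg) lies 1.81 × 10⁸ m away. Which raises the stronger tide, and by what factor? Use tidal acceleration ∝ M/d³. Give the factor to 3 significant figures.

Compare M/d³ for the two perturbers:
Europa: (4.80 × 10²²) / (6.71 × 10⁸)³ = 1.589 × 10⁻⁴
Amalthea: (2.08 × 10¹⁸) / (1.81 × 10⁸)³ = 3.508 × 10⁻⁷
Ratio (larger/smaller) = 453

Europa, by a factor of ≈ 453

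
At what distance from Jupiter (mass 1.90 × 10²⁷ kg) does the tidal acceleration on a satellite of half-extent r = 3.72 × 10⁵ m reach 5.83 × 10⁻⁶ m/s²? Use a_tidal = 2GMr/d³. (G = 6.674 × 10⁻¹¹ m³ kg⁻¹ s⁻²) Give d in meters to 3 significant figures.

2.53 × 10⁹ m

2GMr/d³ = a_tidal  ⇒  d = (2GMr / a_tidal)^(1/3)
d = (2 × 6.674×10⁻¹¹ × (1.90 × 10²⁷) × (3.72 × 10⁵) / (5.83 × 10⁻⁶))^(1/3)
  = 2.53 × 10⁹ m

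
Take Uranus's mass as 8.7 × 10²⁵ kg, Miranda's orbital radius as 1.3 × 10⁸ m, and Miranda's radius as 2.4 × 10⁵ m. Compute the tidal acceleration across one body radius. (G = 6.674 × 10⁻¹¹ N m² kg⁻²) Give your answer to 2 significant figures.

1.3 × 10⁻³ m/s²

Δa = 2GMr/d³
   = 2 × (6.674 × 10⁻¹¹) × (8.7 × 10²⁵) × (2.4 × 10⁵) / (1.3 × 10⁸)³
   = 1.3 × 10⁻³ m/s²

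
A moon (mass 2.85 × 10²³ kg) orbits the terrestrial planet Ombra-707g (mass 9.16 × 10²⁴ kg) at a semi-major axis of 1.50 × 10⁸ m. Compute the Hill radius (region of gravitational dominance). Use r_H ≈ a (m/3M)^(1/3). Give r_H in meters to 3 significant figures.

3.27 × 10⁷ m

r_H ≈ a (m/3M)^(1/3)
    = (1.50 × 10⁸) × (2.85 × 10²³ / (3 × 9.16 × 10²⁴))^(1/3)
    = 3.27 × 10⁷ m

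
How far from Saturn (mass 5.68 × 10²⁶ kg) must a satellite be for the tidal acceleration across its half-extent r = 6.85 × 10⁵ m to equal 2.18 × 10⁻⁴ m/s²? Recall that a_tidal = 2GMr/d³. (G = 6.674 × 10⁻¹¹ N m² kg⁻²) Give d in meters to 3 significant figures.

6.20 × 10⁸ m

2GMr/d³ = a_tidal  ⇒  d = (2GMr / a_tidal)^(1/3)
d = (2 × 6.674×10⁻¹¹ × (5.68 × 10²⁶) × (6.85 × 10⁵) / (2.18 × 10⁻⁴))^(1/3)
  = 6.20 × 10⁸ m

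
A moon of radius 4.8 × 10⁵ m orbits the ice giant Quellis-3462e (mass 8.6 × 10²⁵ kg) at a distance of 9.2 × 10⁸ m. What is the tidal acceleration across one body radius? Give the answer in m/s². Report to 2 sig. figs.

Δa = 2GMr/d³
   = 2 × (6.674 × 10⁻¹¹) × (8.6 × 10²⁵) × (4.8 × 10⁵) / (9.2 × 10⁸)³
   = 7.1 × 10⁻⁶ m/s²

7.1 × 10⁻⁶ m/s²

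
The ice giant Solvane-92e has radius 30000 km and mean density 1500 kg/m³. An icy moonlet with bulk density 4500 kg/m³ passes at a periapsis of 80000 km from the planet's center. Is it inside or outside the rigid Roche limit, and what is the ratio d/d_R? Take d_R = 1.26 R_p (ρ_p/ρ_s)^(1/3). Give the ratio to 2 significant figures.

d_R = 1.26 × (30000 km) × (1500/4500)^(1/3) = 26210 km
d/d_R = (80000) / (26210) = 3.1
Since d/d_R > 1, the body is outside the Roche limit.

outside; d/d_R ≈ 3.1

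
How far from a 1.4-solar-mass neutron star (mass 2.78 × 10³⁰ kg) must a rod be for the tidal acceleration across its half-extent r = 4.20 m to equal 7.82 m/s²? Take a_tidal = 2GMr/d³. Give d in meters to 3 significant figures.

5.84 × 10⁶ m

2GMr/d³ = a_tidal  ⇒  d = (2GMr / a_tidal)^(1/3)
d = (2 × 6.674×10⁻¹¹ × (2.78 × 10³⁰) × (4.20) / (7.82))^(1/3)
  = 5.84 × 10⁶ m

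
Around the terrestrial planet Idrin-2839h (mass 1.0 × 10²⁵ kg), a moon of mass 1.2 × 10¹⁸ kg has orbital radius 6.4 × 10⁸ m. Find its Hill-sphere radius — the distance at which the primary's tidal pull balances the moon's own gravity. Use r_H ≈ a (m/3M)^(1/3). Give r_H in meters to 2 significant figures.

2.2 × 10⁶ m

r_H ≈ a (m/3M)^(1/3)
    = (6.4 × 10⁸) × (1.2 × 10¹⁸ / (3 × 1.0 × 10²⁵))^(1/3)
    = 2.2 × 10⁶ m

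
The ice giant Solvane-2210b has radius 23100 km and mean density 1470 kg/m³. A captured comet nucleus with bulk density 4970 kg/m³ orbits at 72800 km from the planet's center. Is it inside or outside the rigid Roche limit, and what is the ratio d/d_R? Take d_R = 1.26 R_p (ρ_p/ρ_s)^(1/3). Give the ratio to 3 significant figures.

outside; d/d_R ≈ 3.75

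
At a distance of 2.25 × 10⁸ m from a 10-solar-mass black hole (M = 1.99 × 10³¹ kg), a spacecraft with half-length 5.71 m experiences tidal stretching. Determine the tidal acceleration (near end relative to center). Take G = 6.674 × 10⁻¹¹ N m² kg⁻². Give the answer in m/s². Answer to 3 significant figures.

1.33 × 10⁻³ m/s²

a_tidal = 2GMr/d³
        = 2 × (6.674 × 10⁻¹¹) × (1.99 × 10³¹) × (5.71) / (2.25 × 10⁸)³
        = 1.33 × 10⁻³ m/s²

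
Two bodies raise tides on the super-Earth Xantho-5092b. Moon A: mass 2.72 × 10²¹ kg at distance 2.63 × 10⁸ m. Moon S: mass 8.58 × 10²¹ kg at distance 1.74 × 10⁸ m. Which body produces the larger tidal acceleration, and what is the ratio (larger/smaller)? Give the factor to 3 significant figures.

Compare M/d³ for the two perturbers:
Moon A: (2.72 × 10²¹) / (2.63 × 10⁸)³ = 1.495 × 10⁻⁴
Moon S: (8.58 × 10²¹) / (1.74 × 10⁸)³ = 1.629 × 10⁻³
Ratio (larger/smaller) = 10.9

Moon S, by a factor of ≈ 10.9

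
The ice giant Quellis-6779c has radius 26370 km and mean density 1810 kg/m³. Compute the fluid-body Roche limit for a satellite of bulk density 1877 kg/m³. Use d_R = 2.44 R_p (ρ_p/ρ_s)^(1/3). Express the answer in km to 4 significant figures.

d_R = 2.44 × 26370 km × (1810/1877)^(1/3)
    = 63570 km

63570 km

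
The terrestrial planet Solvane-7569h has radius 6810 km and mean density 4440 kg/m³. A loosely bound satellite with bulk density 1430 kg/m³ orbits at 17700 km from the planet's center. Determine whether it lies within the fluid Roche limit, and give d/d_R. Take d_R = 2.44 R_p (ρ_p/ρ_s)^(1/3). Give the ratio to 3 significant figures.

inside; d/d_R ≈ 0.730

d_R = 2.44 × (6810 km) × (4440/1430)^(1/3) = 24240 km
d/d_R = (17700) / (24240) = 0.730
Since d/d_R < 1, the body is inside the Roche limit.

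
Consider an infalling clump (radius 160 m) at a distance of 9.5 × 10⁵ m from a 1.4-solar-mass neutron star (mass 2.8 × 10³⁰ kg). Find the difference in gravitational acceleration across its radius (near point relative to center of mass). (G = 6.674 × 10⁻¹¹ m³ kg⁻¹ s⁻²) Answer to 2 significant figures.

7.0 × 10⁴ m/s²

Δa = 2GMr/d³
   = 2 × (6.674 × 10⁻¹¹) × (2.8 × 10³⁰) × (160) / (9.5 × 10⁵)³
   = 7.0 × 10⁴ m/s²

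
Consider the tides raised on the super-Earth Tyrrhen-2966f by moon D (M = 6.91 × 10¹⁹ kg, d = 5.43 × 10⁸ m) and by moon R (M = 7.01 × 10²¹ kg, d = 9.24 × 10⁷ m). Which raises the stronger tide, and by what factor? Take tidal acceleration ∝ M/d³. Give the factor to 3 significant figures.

Moon R, by a factor of ≈ 20600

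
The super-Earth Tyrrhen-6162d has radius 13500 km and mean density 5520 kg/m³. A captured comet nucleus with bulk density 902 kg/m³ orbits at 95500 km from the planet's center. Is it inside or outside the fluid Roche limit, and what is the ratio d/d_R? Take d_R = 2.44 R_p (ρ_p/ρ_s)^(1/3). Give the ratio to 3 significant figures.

d_R = 2.44 × (13500 km) × (5520/902)^(1/3) = 60250 km
d/d_R = (95500) / (60250) = 1.59
Since d/d_R > 1, the body is outside the Roche limit.

outside; d/d_R ≈ 1.59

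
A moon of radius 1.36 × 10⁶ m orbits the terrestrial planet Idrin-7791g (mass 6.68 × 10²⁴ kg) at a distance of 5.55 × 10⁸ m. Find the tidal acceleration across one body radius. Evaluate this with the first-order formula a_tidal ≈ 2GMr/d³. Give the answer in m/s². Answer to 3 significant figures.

Δg = 2GMr/d³
   = 2 × (6.674 × 10⁻¹¹) × (6.68 × 10²⁴) × (1.36 × 10⁶) / (5.55 × 10⁸)³
   = 7.09 × 10⁻⁶ m/s²

7.09 × 10⁻⁶ m/s²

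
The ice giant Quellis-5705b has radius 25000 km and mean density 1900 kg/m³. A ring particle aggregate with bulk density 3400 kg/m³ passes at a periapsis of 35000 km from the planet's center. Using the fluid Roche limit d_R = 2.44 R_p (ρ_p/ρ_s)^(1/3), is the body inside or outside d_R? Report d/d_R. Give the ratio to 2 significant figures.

inside; d/d_R ≈ 0.70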